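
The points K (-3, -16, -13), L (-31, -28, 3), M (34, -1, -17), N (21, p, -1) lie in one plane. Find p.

-7

Normal to plane KLM: n = (-192, 480, 24); plane equation n·P = -7416.
Requiring n·N = -7416: (480)p + (-4056) = -7416.
So p = -7.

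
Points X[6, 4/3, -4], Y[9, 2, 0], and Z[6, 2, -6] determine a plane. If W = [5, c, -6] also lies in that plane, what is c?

4/3

The plane through X, Y, Z has equation −4x + 6y + 2z = -24.
Substituting W: (6)c + (-32) = -24, so c = 4/3.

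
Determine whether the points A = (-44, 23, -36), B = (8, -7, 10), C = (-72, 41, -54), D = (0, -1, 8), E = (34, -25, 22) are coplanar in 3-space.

Yes

The plane through A, B, C has normal n = AB × AC = (-288, -352, 96) and equation n·P = 1120.
Checking the remaining points: n·D = 1120, n·E = 1120.
All equal 1120, so all 5 points lie in one plane.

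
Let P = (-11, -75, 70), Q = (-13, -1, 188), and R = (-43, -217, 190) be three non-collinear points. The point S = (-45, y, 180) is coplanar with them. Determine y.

A normal to the plane is n = PQ × PR = (25636, -3536, 2652).
S lies in the plane iff n · PS = 0.
This gives (-3536)y + (-845104) = 0, so y = -239.

-239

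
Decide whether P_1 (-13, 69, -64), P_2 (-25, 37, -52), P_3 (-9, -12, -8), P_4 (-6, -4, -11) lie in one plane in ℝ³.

Yes

The four points are coplanar iff the 3×3 determinant with rows P_1P_2, P_1P_3, P_1P_4 is zero.
Rows: (-12, -32, 12), (4, -81, 56), (7, -73, 53).
Expanding along the first row: (-12)(-205) − (-32)(-180) + (12)(275) = 0.
Zero determinant ⇒ coplanar.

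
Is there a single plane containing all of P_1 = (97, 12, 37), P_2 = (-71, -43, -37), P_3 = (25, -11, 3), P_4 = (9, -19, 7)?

With P_1 as base: P_1P_2 = (-168, -55, -74), P_1P_3 = (-72, -23, -34), P_1P_4 = (-88, -31, -30).
P_1P_3 × P_1P_4 = (-364, 832, 208).
P_1P_2 · (P_1P_3 × P_1P_4) = 0.
The scalar triple product vanishes, so the four points are coplanar.

Yes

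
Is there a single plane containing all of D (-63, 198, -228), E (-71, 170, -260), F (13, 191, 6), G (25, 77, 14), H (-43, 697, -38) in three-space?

The plane through D, E, F has normal n = DE × DF = (-6776, -560, 2184) and equation n·P = -181944.
Checking the remaining points: n·G = -181944, n·H = -181944.
All equal -181944, so all 5 points lie in one plane.

Yes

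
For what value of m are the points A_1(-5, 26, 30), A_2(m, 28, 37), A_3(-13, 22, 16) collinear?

-1

Collinearity requires A_1A_2 × A_1A_3 = 0; each component is linear in m.
The y-component gives (14)m + (14) = 0, so m = -1.
The remaining components then also vanish.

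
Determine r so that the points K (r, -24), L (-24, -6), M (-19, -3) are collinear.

The three points are collinear iff det[KL; KM] = 0.
This determinant is linear in r: (-3)r + (-162) = 0, so r = -54.

-54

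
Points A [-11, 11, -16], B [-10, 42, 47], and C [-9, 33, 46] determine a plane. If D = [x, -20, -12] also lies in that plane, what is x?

-7

Coplanarity requires AB · (AC × AD) = 0.
AB = (1, 31, 63), AC = (2, 22, 62); the triple product is linear in x with coefficient 536 and constant term 3752.
Setting it to zero: x = -7.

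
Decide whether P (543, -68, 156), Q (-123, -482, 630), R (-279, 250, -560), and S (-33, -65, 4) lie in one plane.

With P as base: PQ = (-666, -414, 474), PR = (-822, 318, -716), PS = (-576, 3, -152).
PR × PS = (-46188, 287472, 180702).
PQ · (PR × PS) = -2599452.
Since -2599452 ≠ 0, the four points are not coplanar.

No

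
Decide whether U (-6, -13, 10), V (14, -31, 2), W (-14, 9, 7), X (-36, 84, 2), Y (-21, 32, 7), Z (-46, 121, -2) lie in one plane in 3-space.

No

The plane through U, V, W has normal n = UV × UW = (230, 124, 296) and equation n·P = -32.
Checking the remaining points: n·X = 2728, n·Y = 1210, n·Z = 3832.
Since n·X = 2728 ≠ -32, X is off the plane and the points are not all coplanar.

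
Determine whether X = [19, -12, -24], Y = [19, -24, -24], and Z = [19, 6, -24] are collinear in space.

Yes

XY = (0, -12, 0), XZ = (0, 18, 0).
XY × XZ = (0, 0, 0).
The cross product vanishes, so the three points are collinear.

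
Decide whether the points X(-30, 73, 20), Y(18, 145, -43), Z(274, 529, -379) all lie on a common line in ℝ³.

Yes

XY = (48, 72, -63), XZ = (304, 456, -399).
XY × XZ = (0, 0, 0).
The cross product vanishes, so the three points are collinear.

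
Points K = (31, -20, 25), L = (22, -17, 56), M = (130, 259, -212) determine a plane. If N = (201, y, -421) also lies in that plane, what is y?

342

A normal to the plane is n = KL × KM = (-9360, 936, -2808).
N lies in the plane iff n · KN = 0.
This gives (936)y + (-320112) = 0, so y = 342.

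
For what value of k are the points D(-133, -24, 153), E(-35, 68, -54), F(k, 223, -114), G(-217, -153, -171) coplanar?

105

The points are coplanar iff DE · (DF × DG) = 0.
Expanding, this is linear in k: (56511)k + (-5933655) = 0.
So k = 105.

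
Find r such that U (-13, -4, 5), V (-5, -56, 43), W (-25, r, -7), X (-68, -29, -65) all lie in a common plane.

-16

Normal to plane UVX: n = (4590, -1530, -3060); plane equation n·P = -68850.
Requiring n·W = -68850: (-1530)r + (-93330) = -68850.
So r = -16.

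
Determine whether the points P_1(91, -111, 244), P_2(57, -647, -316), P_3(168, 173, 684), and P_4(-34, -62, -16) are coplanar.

With P_1 as base: P_1P_2 = (-34, -536, -560), P_1P_3 = (77, 284, 440), P_1P_4 = (-125, 49, -260).
P_1P_3 × P_1P_4 = (-95400, -34980, 39273).
P_1P_2 · (P_1P_3 × P_1P_4) = 0.
The scalar triple product vanishes, so the four points are coplanar.

Yes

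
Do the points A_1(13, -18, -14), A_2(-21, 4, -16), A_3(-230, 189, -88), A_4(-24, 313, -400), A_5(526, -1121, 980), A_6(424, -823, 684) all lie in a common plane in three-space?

No

The plane through A_1, A_2, A_3 has normal n = A_1A_2 × A_1A_3 = (-1214, -2030, -1692) and equation n·P = 44446.
Checking the remaining points: n·A_4 = 70546, n·A_5 = -21094, n·A_6 = -1374.
Since n·A_4 = 70546 ≠ 44446, A_4 is off the plane and the points are not all coplanar.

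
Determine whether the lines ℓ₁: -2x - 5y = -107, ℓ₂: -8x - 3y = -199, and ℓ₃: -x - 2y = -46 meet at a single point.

Intersecting ℓ₁ and ℓ₂: solving the 2×2 system gives (x, y) = (337/17, 229/17).
Substitute into ℓ₃: (-1)(337/17) + (-2)(229/17) = -795/17.
But ℓ₃ requires -46 ≠ -795/17, so the three lines have no common point.

No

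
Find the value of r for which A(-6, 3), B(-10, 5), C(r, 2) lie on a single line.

Collinearity: (C − A) must be parallel to (B − A) = (-4, 2).
Cross-multiplying the components: (r − (-6))·(2) = (-1)·(-4).
Solving gives r = -4.

-4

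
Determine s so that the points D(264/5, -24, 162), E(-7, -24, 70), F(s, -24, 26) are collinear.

-178/5

Direction DE = (-299/5, 0, -92). From the z-coordinate of F, the parameter along the line is τ = (26 − 162)/(-92) = 34/23.
Then s = 264/5 + 34/23·(-299/5) = -178/5.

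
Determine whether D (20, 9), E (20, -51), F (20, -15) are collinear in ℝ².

Yes

DE = (0, -60), DF = (0, -24).
Checking proportionality: DF = 2/5·DE, so the vectors are parallel and the points are collinear.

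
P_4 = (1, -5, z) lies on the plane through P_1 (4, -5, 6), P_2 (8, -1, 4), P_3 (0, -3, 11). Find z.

9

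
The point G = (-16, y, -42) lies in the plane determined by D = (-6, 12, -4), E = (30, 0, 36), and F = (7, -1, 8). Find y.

A normal to the plane is n = DE × DF = (376, 88, -312).
G lies in the plane iff n · DG = 0.
This gives (88)y + (7040) = 0, so y = -80.

-80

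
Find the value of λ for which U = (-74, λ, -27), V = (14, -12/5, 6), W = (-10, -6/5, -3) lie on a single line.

Collinearity requires UV × UW = 0; each component is linear in λ.
The x-component gives (9)λ + (-18) = 0, so λ = 2.
The remaining components then also vanish.

2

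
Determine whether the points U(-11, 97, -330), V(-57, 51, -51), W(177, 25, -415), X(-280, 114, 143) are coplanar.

No

A normal to the plane through U, V, W is n = UV × UW = (23998, 48542, 11960).
The plane has equation n·P = 497796. For X: n·X = 524628.
524628 ≠ 497796, so X is off the plane.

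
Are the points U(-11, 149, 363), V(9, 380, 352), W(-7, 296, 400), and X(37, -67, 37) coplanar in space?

Yes

With U as base: UV = (20, 231, -11), UW = (4, 147, 37), UX = (48, -216, -326).
UW × UX = (-39930, 3080, -7920).
UV · (UW × UX) = 0.
The scalar triple product vanishes, so the four points are coplanar.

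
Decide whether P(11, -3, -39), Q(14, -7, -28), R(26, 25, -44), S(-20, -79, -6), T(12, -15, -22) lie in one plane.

The plane through P, Q, R has normal n = PQ × PR = (-288, 180, 144) and equation n·X = -9324.
Checking the remaining points: n·S = -9324, n·T = -9324.
All equal -9324, so all 5 points lie in one plane.

Yes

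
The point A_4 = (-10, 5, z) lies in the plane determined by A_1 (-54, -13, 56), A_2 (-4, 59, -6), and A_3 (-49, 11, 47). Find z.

Coplanarity requires A_1A_2 · (A_1A_3 × A_1A_4) = 0.
A_1A_2 = (50, 72, -62), A_1A_3 = (5, 24, -9); the triple product is linear in z with coefficient 840 and constant term -7560.
Setting it to zero: z = 9.

9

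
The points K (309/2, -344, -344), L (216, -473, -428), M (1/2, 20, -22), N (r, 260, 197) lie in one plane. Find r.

Normal to plane KLM: n = (-10962, -6867, 2520); plane equation n·P = -198261.
Requiring n·N = -198261: (-10962)r + (-1288980) = -198261.
So r = -199/2.

-199/2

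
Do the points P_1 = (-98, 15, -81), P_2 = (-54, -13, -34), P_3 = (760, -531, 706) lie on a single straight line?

No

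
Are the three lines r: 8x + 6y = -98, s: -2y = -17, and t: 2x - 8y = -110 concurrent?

No

The three lines meet at one point iff the augmented coefficient matrix [aᵢ bᵢ cᵢ] has rank < 3, i.e. its determinant vanishes.
Here the determinant is 76.
Nonzero, so no common point exists.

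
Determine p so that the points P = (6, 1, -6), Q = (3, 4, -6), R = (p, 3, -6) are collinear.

4

Collinearity requires PQ × PR = 0; each component is linear in p.
The z-component gives (-3)p + (12) = 0, so p = 4.
The remaining components then also vanish.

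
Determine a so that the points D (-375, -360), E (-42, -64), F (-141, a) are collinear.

-152

The three points are collinear iff det[DE; DF] = 0.
This determinant is linear in a: (333)a + (50616) = 0, so a = -152.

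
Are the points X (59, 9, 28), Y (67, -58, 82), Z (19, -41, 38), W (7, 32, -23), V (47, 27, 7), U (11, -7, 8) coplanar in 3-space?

Yes

The plane through X, Y, Z has normal n = XY × XZ = (2030, -2240, -3080) and equation n·P = 13370.
Checking the remaining points: n·W = 13370, n·V = 13370, n·U = 13370.
All equal 13370, so all 6 points lie in one plane.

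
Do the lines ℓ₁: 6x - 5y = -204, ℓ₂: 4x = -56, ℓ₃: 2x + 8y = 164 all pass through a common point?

Intersecting ℓ₁ and ℓ₂: solving the 2×2 system gives (x, y) = (-14, 24).
Substitute into ℓ₃: (2)(-14) + (8)(24) = 164.
This equals 164, so (-14, 24) lies on all three lines and they are concurrent.

Yes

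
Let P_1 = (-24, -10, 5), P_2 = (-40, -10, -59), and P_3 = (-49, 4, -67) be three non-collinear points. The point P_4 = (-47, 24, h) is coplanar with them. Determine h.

-19

The plane through P_1, P_2, P_3 has equation 896x + 448y − 224z = -27104.
Substituting P_4: (-224)h + (-31360) = -27104, so h = -19.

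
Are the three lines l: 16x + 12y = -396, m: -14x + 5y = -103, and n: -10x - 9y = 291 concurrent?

The three lines meet at one point iff the augmented coefficient matrix [aᵢ bᵢ cᵢ] has rank < 3, i.e. its determinant vanishes.
Here the determinant is 0.
It vanishes, so the lines are concurrent at (-3, -29).

Yes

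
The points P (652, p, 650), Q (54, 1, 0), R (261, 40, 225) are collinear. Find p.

Direction QR = (207, 39, 225). From the x-coordinate of P, the parameter along the line is τ = (652 − 54)/207 = 26/9.
Then p = 1 + 26/9·(39) = 341/3.

341/3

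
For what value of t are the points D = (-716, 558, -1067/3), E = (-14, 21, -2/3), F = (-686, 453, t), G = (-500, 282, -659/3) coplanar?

-962/3

Normal to plane DEG: n = (24948, -18792, -77760); plane equation n·P = -692064.
Requiring n·F = -692064: (-77760)t + (-25627104) = -692064.
So t = -962/3.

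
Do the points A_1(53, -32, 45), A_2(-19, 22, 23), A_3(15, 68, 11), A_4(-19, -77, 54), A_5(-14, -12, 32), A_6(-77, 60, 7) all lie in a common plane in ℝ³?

The plane through A_1, A_2, A_3 has normal n = A_1A_2 × A_1A_3 = (364, -1612, -5148) and equation n·P = -160784.
Checking the remaining points: n·A_4 = -160784, n·A_5 = -150488, n·A_6 = -160784.
Since n·A_5 = -150488 ≠ -160784, A_5 is off the plane and the points are not all coplanar.

No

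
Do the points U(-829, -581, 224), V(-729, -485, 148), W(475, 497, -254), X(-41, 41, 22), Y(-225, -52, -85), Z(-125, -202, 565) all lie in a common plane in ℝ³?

Yes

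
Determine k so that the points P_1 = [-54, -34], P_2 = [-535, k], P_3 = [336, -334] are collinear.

336

The three points are collinear iff det[P_1P_2; P_1P_3] = 0.
This determinant is linear in k: (-390)k + (131040) = 0, so k = 336.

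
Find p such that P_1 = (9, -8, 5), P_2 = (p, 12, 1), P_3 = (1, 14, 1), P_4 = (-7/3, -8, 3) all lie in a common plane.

-1/3

The points are coplanar iff P_1P_2 · (P_1P_3 × P_1P_4) = 0.
Expanding, this is linear in p: (-44)p + (-44/3) = 0.
So p = -1/3.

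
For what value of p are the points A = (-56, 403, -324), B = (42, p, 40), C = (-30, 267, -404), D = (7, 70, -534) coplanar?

Normal to plane ACD: n = (1920, 420, -90); plane equation n·P = 90900.
Requiring n·B = 90900: (420)p + (77040) = 90900.
So p = 33.

33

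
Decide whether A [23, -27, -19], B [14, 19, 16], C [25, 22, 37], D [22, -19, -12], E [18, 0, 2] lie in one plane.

The plane through A, B, C has normal n = AB × AC = (861, 574, -533) and equation n·P = 14432.
Checking the remaining points: n·D = 14432, n·E = 14432.
All equal 14432, so all 5 points lie in one plane.

Yes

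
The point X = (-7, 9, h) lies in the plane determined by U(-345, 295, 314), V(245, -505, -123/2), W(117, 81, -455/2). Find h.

Coplanarity requires UV · (UW × UX) = 0.
UV = (590, -800, -751/2), UW = (462, -214, -1083/2); the triple product is linear in h with coefficient 243340 and constant term 1095030.
Setting it to zero: h = -9/2.

-9/2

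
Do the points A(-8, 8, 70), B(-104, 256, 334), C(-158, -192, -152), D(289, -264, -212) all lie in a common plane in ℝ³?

No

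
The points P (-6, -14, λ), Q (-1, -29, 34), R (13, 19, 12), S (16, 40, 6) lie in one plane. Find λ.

38

Coplanarity ⇔ det[PQ; PR; PS] = 0.
Expanding, this is linear in λ: (-150)λ + (5700) = 0.
So λ = 38.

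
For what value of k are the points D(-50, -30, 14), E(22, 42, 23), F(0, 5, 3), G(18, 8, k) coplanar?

Coplanarity ⇔ det[DE; DF; DG] = 0.
Expanding, this is linear in k: (-1080)k + (-12960) = 0.
So k = -12.

-12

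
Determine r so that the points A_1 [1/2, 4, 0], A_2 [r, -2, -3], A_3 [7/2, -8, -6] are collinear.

2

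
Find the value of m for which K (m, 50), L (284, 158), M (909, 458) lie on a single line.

59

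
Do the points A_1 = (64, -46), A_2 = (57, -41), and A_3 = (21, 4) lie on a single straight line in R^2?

No

A_1A_2 = (-7, 5), A_1A_3 = (-43, 50).
det[A_1A_2; A_1A_3] = (-7)(50) − (5)(-43) = -135.
The determinant is nonzero, so they are not collinear.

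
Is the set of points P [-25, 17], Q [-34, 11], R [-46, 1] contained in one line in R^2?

PQ = (-9, -6), PR = (-21, -16).
If collinear, PR would be a scalar multiple of PQ. But (-9)·(-16) ≠ (-6)·(-21) (difference 18), so they are not parallel; the points are not collinear.

No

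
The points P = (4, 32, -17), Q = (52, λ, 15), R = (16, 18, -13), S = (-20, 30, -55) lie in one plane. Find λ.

Coplanarity ⇔ det[PQ; PR; PS] = 0.
Expanding, this is linear in λ: (360)λ + (2880) = 0.
So λ = -8.

-8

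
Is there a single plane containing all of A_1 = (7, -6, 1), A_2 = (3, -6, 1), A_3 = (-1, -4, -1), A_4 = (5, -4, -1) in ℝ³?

With A_1 as base: A_1A_2 = (-4, 0, 0), A_1A_3 = (-8, 2, -2), A_1A_4 = (-2, 2, -2).
A_1A_3 × A_1A_4 = (0, -12, -12).
A_1A_2 · (A_1A_3 × A_1A_4) = 0.
The scalar triple product vanishes, so the four points are coplanar.

Yes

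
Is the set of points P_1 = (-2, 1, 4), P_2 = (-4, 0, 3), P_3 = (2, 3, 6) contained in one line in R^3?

P_1P_2 = (-2, -1, -1), P_1P_3 = (4, 2, 2).
P_1P_2 × P_1P_3 = (0, 0, 0).
The cross product vanishes, so the three points are collinear.

Yes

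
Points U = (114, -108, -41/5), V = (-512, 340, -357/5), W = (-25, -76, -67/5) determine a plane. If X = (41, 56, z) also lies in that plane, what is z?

-151/5

Coplanarity requires UV · (UW × UX) = 0.
UV = (-626, 448, -316/5), UW = (-139, 32, -26/5); the triple product is linear in z with coefficient 42240 and constant term 1275648.
Setting it to zero: z = -151/5.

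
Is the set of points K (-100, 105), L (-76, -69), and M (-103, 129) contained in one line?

No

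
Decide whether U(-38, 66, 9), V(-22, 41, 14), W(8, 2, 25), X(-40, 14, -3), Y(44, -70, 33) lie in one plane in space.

Yes

The plane through U, V, W has normal n = UV × UW = (-80, -26, 126) and equation n·P = 2458.
Checking the remaining points: n·X = 2458, n·Y = 2458.
All equal 2458, so all 5 points lie in one plane.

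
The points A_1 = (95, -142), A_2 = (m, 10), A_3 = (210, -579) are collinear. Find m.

55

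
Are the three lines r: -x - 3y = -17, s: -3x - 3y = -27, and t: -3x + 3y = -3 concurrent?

Intersecting r and s: solving the 2×2 system gives (x, y) = (5, 4).
Substitute into t: (-3)(5) + (3)(4) = -3.
This equals -3, so (5, 4) lies on all three lines and they are concurrent.

Yes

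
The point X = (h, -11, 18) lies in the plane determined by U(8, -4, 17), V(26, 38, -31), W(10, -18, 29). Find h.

A normal to the plane is n = UV × UW = (-168, -312, -336).
X lies in the plane iff n · UX = 0.
This gives (-168)h + (3192) = 0, so h = 19.

19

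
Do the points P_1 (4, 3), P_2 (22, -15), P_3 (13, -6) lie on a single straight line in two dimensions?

P_1P_2 = (18, -18), P_1P_3 = (9, -9).
det[P_1P_2; P_1P_3] = (18)(-9) − (-18)(9) = 0.
The determinant is zero, so the points are collinear.

Yes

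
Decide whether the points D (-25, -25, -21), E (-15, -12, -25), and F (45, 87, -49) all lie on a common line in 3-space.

No

DE = (10, 13, -4), DF = (70, 112, -28).
DE × DF = (84, 0, 210).
The cross product is nonzero, so the points do not lie on one line.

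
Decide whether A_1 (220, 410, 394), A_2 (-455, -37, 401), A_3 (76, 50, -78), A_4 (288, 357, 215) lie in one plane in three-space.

No

The four points are coplanar iff the 3×3 determinant with rows A_1A_2, A_1A_3, A_1A_4 is zero.
Rows: (-675, -447, 7), (-144, -360, -472), (68, -53, -179).
Expanding along the first row: (-675)(39424) − (-447)(57872) + (7)(32112) = -517632.
Nonzero ⇒ not coplanar.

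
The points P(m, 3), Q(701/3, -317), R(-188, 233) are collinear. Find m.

-35/3

The three points are collinear iff det[PQ; PR] = 0.
This determinant is linear in m: (-550)m + (-19250/3) = 0, so m = -35/3.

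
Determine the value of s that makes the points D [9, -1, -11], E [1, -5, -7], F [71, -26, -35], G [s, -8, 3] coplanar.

Coplanarity ⇔ det[DE; DF; DG] = 0.
Expanding, this is linear in s: (196)s + (4116) = 0.
So s = -21.

-21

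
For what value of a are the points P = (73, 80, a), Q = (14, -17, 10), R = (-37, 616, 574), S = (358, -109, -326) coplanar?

46

Coplanarity ⇔ det[PQ; PR; PS] = 0.
Expanding, this is linear in a: (213060)a + (-9800760) = 0.
So a = 46.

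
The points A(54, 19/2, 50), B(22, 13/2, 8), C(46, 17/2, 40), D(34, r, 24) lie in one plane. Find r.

The points are coplanar iff AB · (AC × AD) = 0.
Expanding, this is linear in r: (16)r + (-120) = 0.
So r = 15/2.

15/2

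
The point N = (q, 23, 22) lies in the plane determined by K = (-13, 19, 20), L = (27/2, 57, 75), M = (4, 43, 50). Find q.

-10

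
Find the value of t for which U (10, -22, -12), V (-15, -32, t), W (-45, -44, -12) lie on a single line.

Direction UW = (-55, -22, 0). From the x-coordinate of V, the parameter along the line is τ = (-15 − 10)/(-55) = 5/11.
Then t = (-12) + 5/11·(0) = -12.

-12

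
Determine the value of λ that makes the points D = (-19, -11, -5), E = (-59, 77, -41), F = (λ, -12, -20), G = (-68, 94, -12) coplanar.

The points are coplanar iff DE · (DF × DG) = 0.
Expanding, this is linear in λ: (-3164)λ + (-56952) = 0.
So λ = -18.

-18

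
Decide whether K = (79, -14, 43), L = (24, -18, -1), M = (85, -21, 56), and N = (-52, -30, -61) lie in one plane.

With K as base: KL = (-55, -4, -44), KM = (6, -7, 13), KN = (-131, -16, -104).
KM × KN = (936, -1079, -1013).
KL · (KM × KN) = -2592.
Since -2592 ≠ 0, the four points are not coplanar.

No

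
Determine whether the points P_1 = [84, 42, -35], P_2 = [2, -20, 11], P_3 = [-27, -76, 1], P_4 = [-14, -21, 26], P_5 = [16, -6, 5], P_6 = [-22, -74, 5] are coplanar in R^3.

No

The plane through P_1, P_2, P_3 has normal n = P_1P_2 × P_1P_3 = (3196, -2154, 2794) and equation n·P = 80206.
Checking the remaining points: n·P_4 = 73134, n·P_5 = 78030, n·P_6 = 103054.
Since n·P_4 = 73134 ≠ 80206, P_4 is off the plane and the points are not all coplanar.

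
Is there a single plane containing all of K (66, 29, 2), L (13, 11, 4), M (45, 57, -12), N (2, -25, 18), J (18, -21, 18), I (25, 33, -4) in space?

The plane through K, L, M has normal n = KL × KM = (196, -784, -1862) and equation n·P = -13524.
Checking the remaining points: n·N = -13524, n·J = -13524, n·I = -13524.
All equal -13524, so all 6 points lie in one plane.

Yes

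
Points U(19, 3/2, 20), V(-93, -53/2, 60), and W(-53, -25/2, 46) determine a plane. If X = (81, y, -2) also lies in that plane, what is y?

19

A normal to the plane is n = UV × UW = (-168, 32, -448).
X lies in the plane iff n · UX = 0.
This gives (32)y + (-608) = 0, so y = 19.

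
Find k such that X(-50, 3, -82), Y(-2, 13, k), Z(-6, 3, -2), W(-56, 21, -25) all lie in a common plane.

Coplanarity ⇔ det[XY; XZ; XW] = 0.
Expanding, this is linear in k: (792)k + (-34056) = 0.
So k = 43.

43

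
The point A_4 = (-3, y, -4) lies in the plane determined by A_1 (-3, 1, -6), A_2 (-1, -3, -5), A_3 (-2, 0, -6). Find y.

-3

A normal to the plane is n = A_1A_2 × A_1A_3 = (1, 1, 2).
A_4 lies in the plane iff n · A_1A_4 = 0.
This gives (1)y + (3) = 0, so y = -3.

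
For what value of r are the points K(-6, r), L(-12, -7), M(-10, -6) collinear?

-4

The three points are collinear iff det[KL; KM] = 0.
This determinant is linear in r: (2)r + (8) = 0, so r = -4.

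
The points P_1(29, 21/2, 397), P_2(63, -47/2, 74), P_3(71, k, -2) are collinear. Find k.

Direction P_1P_2 = (34, -34, -323). From the x-coordinate of P_3, the parameter along the line is τ = (71 − 29)/34 = 21/17.
Then k = 21/2 + 21/17·(-34) = -63/2.

-63/2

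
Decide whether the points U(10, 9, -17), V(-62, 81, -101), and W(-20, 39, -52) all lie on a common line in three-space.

UV = (-72, 72, -84), UW = (-30, 30, -35).
UV × UW = (0, 0, 0).
The cross product vanishes, so the three points are collinear.

Yes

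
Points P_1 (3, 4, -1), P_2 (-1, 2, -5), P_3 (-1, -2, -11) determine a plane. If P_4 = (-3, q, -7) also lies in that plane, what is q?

The plane through P_1, P_2, P_3 has equation −4x − 24y + 16z = -124.
Substituting P_4: (-24)q + (-100) = -124, so q = 1.

1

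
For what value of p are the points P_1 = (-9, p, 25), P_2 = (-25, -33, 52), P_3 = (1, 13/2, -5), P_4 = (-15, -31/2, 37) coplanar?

Coplanarity ⇔ det[P_1P_2; P_1P_3; P_1P_4] = 0.
Expanding, this is linear in p: (180)p + (1080) = 0.
So p = -6.

-6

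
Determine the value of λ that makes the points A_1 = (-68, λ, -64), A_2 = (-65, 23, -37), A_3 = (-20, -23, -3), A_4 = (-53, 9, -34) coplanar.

19

Coplanarity ⇔ det[A_1A_2; A_1A_3; A_1A_4] = 0.
Expanding, this is linear in λ: (-273)λ + (5187) = 0.
So λ = 19.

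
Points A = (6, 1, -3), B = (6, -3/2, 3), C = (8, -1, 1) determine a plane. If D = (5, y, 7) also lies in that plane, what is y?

A normal to the plane is n = AB × AC = (2, 12, 5).
D lies in the plane iff n · AD = 0.
This gives (12)y + (36) = 0, so y = -3.

-3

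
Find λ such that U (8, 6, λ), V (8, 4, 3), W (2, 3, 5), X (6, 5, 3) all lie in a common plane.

2

The points are coplanar iff UV · (UW × UX) = 0.
Expanding, this is linear in λ: (8)λ + (-16) = 0.
So λ = 2.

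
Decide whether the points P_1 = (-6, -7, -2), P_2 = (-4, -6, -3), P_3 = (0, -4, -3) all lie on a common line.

No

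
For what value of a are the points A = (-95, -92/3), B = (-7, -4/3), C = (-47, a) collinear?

-44/3

The three points are collinear iff det[AB; AC] = 0.
This determinant is linear in a: (88)a + (3872/3) = 0, so a = -44/3.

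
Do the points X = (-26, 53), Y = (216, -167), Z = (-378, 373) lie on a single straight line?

Yes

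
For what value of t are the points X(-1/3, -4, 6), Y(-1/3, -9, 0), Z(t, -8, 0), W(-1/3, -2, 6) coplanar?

The points are coplanar iff XY · (XZ × XW) = 0.
Expanding, this is linear in t: (-12)t + (-4) = 0.
So t = -1/3.

-1/3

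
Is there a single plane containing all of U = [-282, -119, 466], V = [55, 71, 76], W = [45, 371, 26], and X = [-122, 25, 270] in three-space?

With U as base: UV = (337, 190, -390), UW = (327, 490, -440), UX = (160, 144, -196).
UW × UX = (-32680, -6308, -31312).
UV · (UW × UX) = 0.
The scalar triple product vanishes, so the four points are coplanar.

Yes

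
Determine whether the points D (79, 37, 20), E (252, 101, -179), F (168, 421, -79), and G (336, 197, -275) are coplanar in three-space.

With D as base: DE = (173, 64, -199), DF = (89, 384, -99), DG = (257, 160, -295).
DF × DG = (-97440, 812, -84448).
DE · (DF × DG) = 0.
The scalar triple product vanishes, so the four points are coplanar.

Yes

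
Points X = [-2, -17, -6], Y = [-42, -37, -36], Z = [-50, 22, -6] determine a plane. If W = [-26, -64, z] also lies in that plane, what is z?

Coplanarity requires XY · (XZ × XW) = 0.
XY = (-40, -20, -30), XZ = (-48, 39, 0); the triple product is linear in z with coefficient -2520 and constant term -110880.
Setting it to zero: z = -44.

-44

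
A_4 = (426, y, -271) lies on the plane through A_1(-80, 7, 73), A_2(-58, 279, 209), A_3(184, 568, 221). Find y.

The plane through A_1, A_2, A_3 has equation −36040x + 32648y − 59466z = -1229282.
Substituting A_4: (32648)y + (762246) = -1229282, so y = -61.

-61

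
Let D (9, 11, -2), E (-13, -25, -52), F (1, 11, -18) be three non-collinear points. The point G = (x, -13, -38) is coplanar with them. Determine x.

-7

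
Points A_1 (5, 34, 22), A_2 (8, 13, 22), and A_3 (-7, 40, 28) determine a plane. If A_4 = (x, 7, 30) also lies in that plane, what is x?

-6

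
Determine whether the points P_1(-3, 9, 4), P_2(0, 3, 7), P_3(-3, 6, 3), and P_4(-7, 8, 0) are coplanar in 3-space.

No

A normal to the plane through P_1, P_2, P_3 is n = P_1P_2 × P_1P_3 = (15, 3, -9).
The plane has equation n·P = -54. For P_4: n·P_4 = -81.
-81 ≠ -54, so P_4 is off the plane.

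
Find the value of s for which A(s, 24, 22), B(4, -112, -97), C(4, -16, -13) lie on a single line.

4

Direction BC = (0, 96, 84). From the y-coordinate of A, the parameter along the line is τ = (24 − (-112))/96 = 17/12.
Then s = 4 + 17/12·(0) = 4.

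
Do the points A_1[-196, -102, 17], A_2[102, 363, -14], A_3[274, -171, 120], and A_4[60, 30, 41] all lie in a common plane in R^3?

With A_1 as base: A_1A_2 = (298, 465, -31), A_1A_3 = (470, -69, 103), A_1A_4 = (256, 132, 24).
A_1A_3 × A_1A_4 = (-15252, 15088, 79704).
A_1A_2 · (A_1A_3 × A_1A_4) = 0.
The scalar triple product vanishes, so the four points are coplanar.

Yes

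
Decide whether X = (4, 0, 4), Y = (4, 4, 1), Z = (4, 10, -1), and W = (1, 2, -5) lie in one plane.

With X as base: XY = (0, 4, -3), XZ = (0, 10, -5), XW = (-3, 2, -9).
XZ × XW = (-80, 15, 30).
XY · (XZ × XW) = -30.
Since -30 ≠ 0, the four points are not coplanar.

No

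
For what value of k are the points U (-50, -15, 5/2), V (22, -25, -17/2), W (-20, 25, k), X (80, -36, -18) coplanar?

Normal to plane UVX: n = (-26, 46, -212); plane equation n·P = 80.
Requiring n·W = 80: (-212)k + (1670) = 80.
So k = 15/2.

15/2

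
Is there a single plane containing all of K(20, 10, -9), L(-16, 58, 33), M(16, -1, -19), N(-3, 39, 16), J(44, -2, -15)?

No

The plane through K, L, M has normal n = KL × KM = (-18, -528, 588) and equation n·P = -10932.
Checking the remaining points: n·N = -11130, n·J = -8556.
Since n·N = -11130 ≠ -10932, N is off the plane and the points are not all coplanar.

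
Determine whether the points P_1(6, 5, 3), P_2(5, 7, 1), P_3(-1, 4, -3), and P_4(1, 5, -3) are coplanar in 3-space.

With P_1 as base: P_1P_2 = (-1, 2, -2), P_1P_3 = (-7, -1, -6), P_1P_4 = (-5, 0, -6).
P_1P_3 × P_1P_4 = (6, -12, -5).
P_1P_2 · (P_1P_3 × P_1P_4) = -20.
Since -20 ≠ 0, the four points are not coplanar.

No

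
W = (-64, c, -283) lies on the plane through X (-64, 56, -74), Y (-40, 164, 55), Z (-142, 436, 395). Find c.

-116

Coplanarity requires XY · (XZ × XW) = 0.
XY = (24, 108, 129), XZ = (-78, 380, 469); the triple product is linear in c with coefficient -21318 and constant term -2472888.
Setting it to zero: c = -116.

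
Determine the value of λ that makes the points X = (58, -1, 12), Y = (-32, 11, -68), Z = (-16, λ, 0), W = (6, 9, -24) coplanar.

25

Normal to plane XYW: n = (368, 920, -276); plane equation n·P = 17112.
Requiring n·Z = 17112: (920)λ + (-5888) = 17112.
So λ = 25.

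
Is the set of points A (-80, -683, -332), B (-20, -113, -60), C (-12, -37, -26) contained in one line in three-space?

No

AB = (60, 570, 272), AC = (68, 646, 306).
Comparing components 2 and 3: (570)(306) − (272)(646) = -1292 ≠ 0, so AB and AC are not parallel and the points are not collinear.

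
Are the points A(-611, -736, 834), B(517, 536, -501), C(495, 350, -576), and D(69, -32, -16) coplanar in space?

No

With A as base: AB = (1128, 1272, -1335), AC = (1106, 1086, -1410), AD = (680, 704, -850).
AC × AD = (69540, -18700, 40144).
AB · (AC × AD) = 1062480.
Since 1062480 ≠ 0, the four points are not coplanar.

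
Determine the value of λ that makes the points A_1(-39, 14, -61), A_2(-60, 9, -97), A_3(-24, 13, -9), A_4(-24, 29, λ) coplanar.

The points are coplanar iff A_1A_2 · (A_1A_3 × A_1A_4) = 0.
Expanding, this is linear in λ: (96)λ + (9696) = 0.
So λ = -101.

-101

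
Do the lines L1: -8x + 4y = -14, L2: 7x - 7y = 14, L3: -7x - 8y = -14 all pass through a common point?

The three lines meet at one point iff the augmented coefficient matrix [aᵢ bᵢ cᵢ] has rank < 3, i.e. its determinant vanishes.
Here the determinant is -210.
Nonzero, so no common point exists.

No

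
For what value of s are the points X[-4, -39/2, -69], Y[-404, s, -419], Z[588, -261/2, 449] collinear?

111/2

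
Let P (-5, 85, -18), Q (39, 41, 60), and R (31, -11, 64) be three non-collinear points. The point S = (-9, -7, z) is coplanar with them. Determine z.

The plane through P, Q, R has equation 3880x − 800y − 2640z = -39880.
Substituting S: (-2640)z + (-29320) = -39880, so z = 4.

4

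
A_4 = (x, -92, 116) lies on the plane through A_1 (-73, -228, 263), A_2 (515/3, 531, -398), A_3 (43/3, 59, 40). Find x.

-71/3

A normal to the plane is n = A_1A_2 × A_1A_3 = (20450, -9500/3, 11800/3).
A_4 lies in the plane iff n · A_1A_4 = 0.
This gives (20450)x + (1451950/3) = 0, so x = -71/3.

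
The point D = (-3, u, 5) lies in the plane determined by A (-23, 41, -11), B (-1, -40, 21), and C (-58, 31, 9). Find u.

A normal to the plane is n = AB × AC = (-1300, -1560, -3055).
D lies in the plane iff n · AD = 0.
This gives (-1560)u + (-10920) = 0, so u = -7.

-7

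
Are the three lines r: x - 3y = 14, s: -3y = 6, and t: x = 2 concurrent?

No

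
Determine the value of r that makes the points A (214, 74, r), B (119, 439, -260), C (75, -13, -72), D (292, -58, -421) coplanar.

The points are coplanar iff AB · (AC × AD) = 0.
Expanding, this is linear in r: (-100064)r + (-32520800) = 0.
So r = -325.

-325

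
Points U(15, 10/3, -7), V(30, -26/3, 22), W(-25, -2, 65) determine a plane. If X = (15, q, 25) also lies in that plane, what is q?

A normal to the plane is n = UV × UW = (-2128/3, -2240, -560).
X lies in the plane iff n · UX = 0.
This gives (-2240)q + (-31360/3) = 0, so q = -14/3.

-14/3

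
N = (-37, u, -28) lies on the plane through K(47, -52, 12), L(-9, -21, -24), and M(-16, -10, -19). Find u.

5

Coplanarity requires KL · (KM × KN) = 0.
KL = (-56, 31, -36), KM = (-63, 42, -31); the triple product is linear in u with coefficient 532 and constant term -2660.
Setting it to zero: u = 5.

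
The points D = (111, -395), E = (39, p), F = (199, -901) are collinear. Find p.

19

Collinearity: (E − D) must be parallel to (F − D) = (88, -506).
Cross-multiplying the components: (p − (-395))·(88) = (-72)·(-506).
Solving gives p = 19.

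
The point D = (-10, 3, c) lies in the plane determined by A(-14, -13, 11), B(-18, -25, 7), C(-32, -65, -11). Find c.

Coplanarity requires AB · (AC × AD) = 0.
AB = (-4, -12, -4), AC = (-18, -52, -22); the triple product is linear in c with coefficient -8 and constant term 56.
Setting it to zero: c = 7.

7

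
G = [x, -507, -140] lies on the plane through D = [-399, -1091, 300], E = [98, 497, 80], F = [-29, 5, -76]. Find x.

-173

A normal to the plane is n = DE × DF = (-355968, 105472, -42848).
G lies in the plane iff n · DG = 0.
This gives (-355968)x + (-61582464) = 0, so x = -173.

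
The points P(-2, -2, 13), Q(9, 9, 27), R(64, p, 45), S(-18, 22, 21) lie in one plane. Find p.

The points are coplanar iff PQ · (PR × PS) = 0.
Expanding, this is linear in p: (312)p + (2912) = 0.
So p = -28/3.

-28/3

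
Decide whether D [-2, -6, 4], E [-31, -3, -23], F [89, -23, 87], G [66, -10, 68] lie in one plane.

The four points are coplanar iff the 3×3 determinant with rows DE, DF, DG is zero.
Rows: (-29, 3, -27), (91, -17, 83), (68, -4, 64).
Expanding along the first row: (-29)(-756) − (3)(180) + (-27)(792) = 0.
Zero determinant ⇒ coplanar.

Yes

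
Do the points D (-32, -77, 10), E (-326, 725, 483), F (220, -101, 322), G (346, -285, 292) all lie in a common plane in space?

With D as base: DE = (-294, 802, 473), DF = (252, -24, 312), DG = (378, -208, 282).
DF × DG = (58128, 46872, -43344).
DE · (DF × DG) = 0.
The scalar triple product vanishes, so the four points are coplanar.

Yes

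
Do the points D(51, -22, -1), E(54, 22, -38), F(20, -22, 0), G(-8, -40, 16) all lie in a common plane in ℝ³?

Yes

With D as base: DE = (3, 44, -37), DF = (-31, 0, 1), DG = (-59, -18, 17).
DF × DG = (18, 468, 558).
DE · (DF × DG) = 0.
The scalar triple product vanishes, so the four points are coplanar.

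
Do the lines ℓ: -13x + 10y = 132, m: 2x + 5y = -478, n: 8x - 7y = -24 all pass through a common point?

No

Intersecting ℓ and m: solving the 2×2 system gives (x, y) = (-64, -70).
Substitute into n: (8)(-64) + (-7)(-70) = -22.
But n requires -24 ≠ -22, so the three lines have no common point.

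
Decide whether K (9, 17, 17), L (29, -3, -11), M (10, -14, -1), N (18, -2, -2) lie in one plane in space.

The four points are coplanar iff the 3×3 determinant with rows KL, KM, KN is zero.
Rows: (20, -20, -28), (1, -31, -18), (9, -19, -19).
Expanding along the first row: (20)(247) − (-20)(143) + (-28)(260) = 520.
Nonzero ⇒ not coplanar.

No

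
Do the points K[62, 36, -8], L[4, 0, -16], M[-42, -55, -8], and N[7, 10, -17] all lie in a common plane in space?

No

With K as base: KL = (-58, -36, -8), KM = (-104, -91, 0), KN = (-55, -26, -9).
KM × KN = (819, -936, -2301).
KL · (KM × KN) = 4602.
Since 4602 ≠ 0, the four points are not coplanar.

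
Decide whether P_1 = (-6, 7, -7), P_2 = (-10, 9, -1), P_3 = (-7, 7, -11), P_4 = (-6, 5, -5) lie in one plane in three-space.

No

The four points are coplanar iff the 3×3 determinant with rows P_1P_2, P_1P_3, P_1P_4 is zero.
Rows: (-4, 2, 6), (-1, 0, -4), (0, -2, 2).
Expanding along the first row: (-4)(-8) − (2)(-2) + (6)(2) = 48.
Nonzero ⇒ not coplanar.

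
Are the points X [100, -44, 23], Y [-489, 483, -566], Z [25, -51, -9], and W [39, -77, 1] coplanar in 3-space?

The four points are coplanar iff the 3×3 determinant with rows XY, XZ, XW is zero.
Rows: (-589, 527, -589), (-75, -7, -32), (-61, -33, -22).
Expanding along the first row: (-589)(-902) − (527)(-302) + (-589)(2048) = -515840.
Nonzero ⇒ not coplanar.

No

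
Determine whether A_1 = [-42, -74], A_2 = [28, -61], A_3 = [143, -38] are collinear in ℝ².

A_1A_2 = (70, 13), A_1A_3 = (185, 36).
Twice the signed area of △A_1A_2A_3 is (70)(36) − (13)(185) = 115.
The area is nonzero, so the three points are not collinear.

No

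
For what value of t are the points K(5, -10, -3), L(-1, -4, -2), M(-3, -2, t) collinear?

Collinearity requires KL × KM = 0; each component is linear in t.
The x-component gives (6)t + (10) = 0, so t = -5/3.
The remaining components then also vanish.

-5/3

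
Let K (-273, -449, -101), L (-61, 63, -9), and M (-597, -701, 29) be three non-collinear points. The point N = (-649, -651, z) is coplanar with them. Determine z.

96

Coplanarity requires KL · (KM × KN) = 0.
KL = (212, 512, 92), KM = (-324, -252, 130); the triple product is linear in z with coefficient 112464 and constant term -10796544.
Setting it to zero: z = 96.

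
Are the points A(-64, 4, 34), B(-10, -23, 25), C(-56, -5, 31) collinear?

No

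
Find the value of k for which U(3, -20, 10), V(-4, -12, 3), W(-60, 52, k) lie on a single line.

Direction UV = (-7, 8, -7). From the x-coordinate of W, the parameter along the line is τ = (-60 − 3)/(-7) = 9.
Then k = 10 + 9·(-7) = -53.

-53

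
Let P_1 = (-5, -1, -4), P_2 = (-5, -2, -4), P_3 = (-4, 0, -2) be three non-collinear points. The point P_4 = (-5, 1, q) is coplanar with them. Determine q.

The plane through P_1, P_2, P_3 has equation −2x + 1z = 6.
Substituting P_4: (1)q + (10) = 6, so q = -4.

-4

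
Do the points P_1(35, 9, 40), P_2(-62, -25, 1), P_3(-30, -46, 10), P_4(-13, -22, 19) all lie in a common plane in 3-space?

Yes

A normal to the plane through P_1, P_2, P_3 is n = P_1P_2 × P_1P_3 = (-1125, -375, 3125).
The plane has equation n·P = 82250. For P_4: n·P_4 = 82250.
Equal, so P_4 lies in the plane and all four are coplanar.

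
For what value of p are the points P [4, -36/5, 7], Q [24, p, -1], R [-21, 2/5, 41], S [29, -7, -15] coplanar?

Coplanarity ⇔ det[PQ; PR; PS] = 0.
Expanding, this is linear in p: (300)p + (240) = 0.
So p = -4/5.

-4/5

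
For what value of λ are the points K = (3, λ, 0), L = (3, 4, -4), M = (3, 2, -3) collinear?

-4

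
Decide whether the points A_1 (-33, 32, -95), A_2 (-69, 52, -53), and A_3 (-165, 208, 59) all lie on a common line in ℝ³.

A_1A_2 = (-36, 20, 42), A_1A_3 = (-132, 176, 154).
A_1A_2 × A_1A_3 = (-4312, 0, -3696).
The cross product is nonzero, so the points do not lie on one line.

No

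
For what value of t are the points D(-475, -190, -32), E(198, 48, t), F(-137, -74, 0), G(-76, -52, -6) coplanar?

Normal to plane DFG: n = (-1400, 3980, 360); plane equation n·P = -102720.
Requiring n·E = -102720: (360)t + (-86160) = -102720.
So t = -46.

-46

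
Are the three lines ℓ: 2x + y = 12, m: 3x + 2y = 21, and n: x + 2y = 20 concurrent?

No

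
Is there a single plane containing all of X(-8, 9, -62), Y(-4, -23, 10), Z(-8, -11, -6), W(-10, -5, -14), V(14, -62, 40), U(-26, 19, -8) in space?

No

The plane through X, Y, Z has normal n = XY × XZ = (-352, -224, -80) and equation n·P = 5760.
Checking the remaining points: n·W = 5760, n·V = 5760, n·U = 5536.
Since n·U = 5536 ≠ 5760, U is off the plane and the points are not all coplanar.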